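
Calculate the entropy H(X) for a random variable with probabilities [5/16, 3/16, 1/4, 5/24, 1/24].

H(X) = -Σ p(x) log₂ p(x)
  -5/16 × log₂(5/16) = 0.5244
  -3/16 × log₂(3/16) = 0.4528
  -1/4 × log₂(1/4) = 0.5000
  -5/24 × log₂(5/24) = 0.4715
  -1/24 × log₂(1/24) = 0.1910
H(X) = 2.1397 bits


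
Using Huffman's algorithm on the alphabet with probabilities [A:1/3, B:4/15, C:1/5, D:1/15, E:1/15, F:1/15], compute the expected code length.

Huffman tree construction:
Combine smallest probabilities repeatedly
Resulting codes:
  A: 11 (length 2)
  B: 10 (length 2)
  C: 00 (length 2)
  D: 0110 (length 4)
  E: 0111 (length 4)
  F: 010 (length 3)
Average length = Σ p(s) × length(s) = 2.3333 bits


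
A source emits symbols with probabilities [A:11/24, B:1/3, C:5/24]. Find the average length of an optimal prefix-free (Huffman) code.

Huffman tree construction:
Combine smallest probabilities repeatedly
Resulting codes:
  A: 0 (length 1)
  B: 11 (length 2)
  C: 10 (length 2)
Average length = Σ p(s) × length(s) = 1.5417 bits


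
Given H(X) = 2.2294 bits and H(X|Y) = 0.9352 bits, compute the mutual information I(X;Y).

I(X;Y) = H(X) - H(X|Y)
I(X;Y) = 2.2294 - 0.9352 = 1.2942 bits


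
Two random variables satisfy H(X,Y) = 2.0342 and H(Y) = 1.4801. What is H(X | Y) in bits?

Chain rule: H(X,Y) = H(X|Y) + H(Y)
H(X|Y) = H(X,Y) - H(Y) = 2.0342 - 1.4801 = 0.5541 bits


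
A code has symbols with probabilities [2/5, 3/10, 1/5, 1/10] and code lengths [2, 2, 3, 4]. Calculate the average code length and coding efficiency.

Average length L = Σ p_i × l_i = 2.4000 bits
Entropy H = 1.8464 bits
Efficiency η = H/L × 100% = 76.93%


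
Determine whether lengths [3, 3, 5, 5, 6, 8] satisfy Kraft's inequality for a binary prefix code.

Kraft inequality: Σ 2^(-l_i) ≤ 1 for prefix-free code
Calculating: 2^(-3) + 2^(-3) + 2^(-5) + 2^(-5) + 2^(-6) + 2^(-8)
= 0.125 + 0.125 + 0.03125 + 0.03125 + 0.015625 + 0.00390625
= 0.3320
Since 0.3320 ≤ 1, prefix-free code exists


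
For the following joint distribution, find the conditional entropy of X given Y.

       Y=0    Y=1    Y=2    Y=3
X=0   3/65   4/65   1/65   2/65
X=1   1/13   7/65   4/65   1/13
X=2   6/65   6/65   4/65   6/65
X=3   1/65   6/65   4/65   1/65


H(X|Y) = Σ_y p(y) H(X|Y=y)
  p(Y=0) = 3/13, H(X|Y=0) = 1.7819
  p(Y=1) = 23/65, H(X|Y=1) = 1.9726
  p(Y=2) = 1/5, H(X|Y=2) = 1.8543
  p(Y=3) = 14/65, H(X|Y=3) = 1.7274
H(X|Y) = 0.2308×1.7819 + 0.3538×1.9726 + 0.2000×1.8543 + 0.2154×1.7274 = 1.8521 bits


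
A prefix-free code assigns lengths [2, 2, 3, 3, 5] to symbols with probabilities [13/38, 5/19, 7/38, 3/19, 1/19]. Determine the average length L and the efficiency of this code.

Average length L = Σ p_i × l_i = 2.5000 bits
Entropy H = 2.1299 bits
Efficiency η = H/L × 100% = 85.19%


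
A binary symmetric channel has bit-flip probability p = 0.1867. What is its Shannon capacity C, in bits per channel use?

For BSC with error probability p:
C = 1 - H(p) where H(p) is binary entropy
H(0.1867) = -0.1867 × log₂(0.1867) - 0.8133 × log₂(0.8133)
H(p) = 0.6945
C = 1 - 0.6945 = 0.3055 bits/use


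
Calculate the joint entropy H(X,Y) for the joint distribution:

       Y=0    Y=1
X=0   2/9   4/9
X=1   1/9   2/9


H(X,Y) = -Σ p(x,y) log₂ p(x,y)
  p(0,0)=2/9: -0.2222 × log₂(0.2222) = 0.4822
  p(0,1)=4/9: -0.4444 × log₂(0.4444) = 0.5200
  p(1,0)=1/9: -0.1111 × log₂(0.1111) = 0.3522
  p(1,1)=2/9: -0.2222 × log₂(0.2222) = 0.4822
H(X,Y) = 1.8366 bits


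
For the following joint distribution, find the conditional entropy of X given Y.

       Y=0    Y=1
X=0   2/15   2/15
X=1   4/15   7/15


H(X|Y) = Σ_y p(y) H(X|Y=y)
  p(Y=0) = 2/5, H(X|Y=0) = 0.9183
  p(Y=1) = 3/5, H(X|Y=1) = 0.7642
H(X|Y) = 0.4000×0.9183 + 0.6000×0.7642 = 0.8258 bits


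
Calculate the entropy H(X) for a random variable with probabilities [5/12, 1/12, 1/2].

H(X) = -Σ p(x) log₂ p(x)
  -5/12 × log₂(5/12) = 0.5263
  -1/12 × log₂(1/12) = 0.2987
  -1/2 × log₂(1/2) = 0.5000
H(X) = 1.3250 bits


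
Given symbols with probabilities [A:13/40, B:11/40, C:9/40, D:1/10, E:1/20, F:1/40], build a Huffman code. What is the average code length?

Huffman tree construction:
Combine smallest probabilities repeatedly
Resulting codes:
  A: 11 (length 2)
  B: 10 (length 2)
  C: 01 (length 2)
  D: 001 (length 3)
  E: 0001 (length 4)
  F: 0000 (length 4)
Average length = Σ p(s) × length(s) = 2.2500 bits


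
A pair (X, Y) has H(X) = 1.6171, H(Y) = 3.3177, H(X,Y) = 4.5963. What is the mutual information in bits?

I(X;Y) = H(X) + H(Y) - H(X,Y)
I(X;Y) = 1.6171 + 3.3177 - 4.5963 = 0.3385 bits


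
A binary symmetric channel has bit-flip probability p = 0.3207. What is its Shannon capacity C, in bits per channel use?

For BSC with error probability p:
C = 1 - H(p) where H(p) is binary entropy
H(0.3207) = -0.3207 × log₂(0.3207) - 0.6793 × log₂(0.6793)
H(p) = 0.9051
C = 1 - 0.9051 = 0.0949 bits/use


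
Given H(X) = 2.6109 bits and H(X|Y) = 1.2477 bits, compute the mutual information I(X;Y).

I(X;Y) = H(X) - H(X|Y)
I(X;Y) = 2.6109 - 1.2477 = 1.3632 bits


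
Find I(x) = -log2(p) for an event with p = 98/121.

Information content I(x) = -log₂(p(x))
I = -log₂(98/121) = -log₂(0.8099)
I = 0.3042 bits


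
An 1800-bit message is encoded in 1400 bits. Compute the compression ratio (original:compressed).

Compression ratio = Original / Compressed
= 1800 / 1400 = 1.29:1


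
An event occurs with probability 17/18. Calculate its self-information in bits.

Information content I(x) = -log₂(p(x))
I = -log₂(17/18) = -log₂(0.9444)
I = 0.0825 bits


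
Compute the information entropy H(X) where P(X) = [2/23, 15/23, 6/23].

H(X) = -Σ p(x) log₂ p(x)
  -2/23 × log₂(2/23) = 0.3064
  -15/23 × log₂(15/23) = 0.4022
  -6/23 × log₂(6/23) = 0.5057
H(X) = 1.2143 bits


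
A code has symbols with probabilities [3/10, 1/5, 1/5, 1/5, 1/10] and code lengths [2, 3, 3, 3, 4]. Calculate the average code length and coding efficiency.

Average length L = Σ p_i × l_i = 2.8000 bits
Entropy H = 2.2464 bits
Efficiency η = H/L × 100% = 80.23%


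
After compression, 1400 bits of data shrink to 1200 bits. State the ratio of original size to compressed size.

Compression ratio = Original / Compressed
= 1400 / 1200 = 1.17:1


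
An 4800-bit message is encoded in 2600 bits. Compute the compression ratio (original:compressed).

Compression ratio = Original / Compressed
= 4800 / 2600 = 1.85:1


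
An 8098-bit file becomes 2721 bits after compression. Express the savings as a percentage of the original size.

Space savings = (1 - Compressed/Original) × 100%
= (1 - 2721/8098) × 100%
= 66.40%


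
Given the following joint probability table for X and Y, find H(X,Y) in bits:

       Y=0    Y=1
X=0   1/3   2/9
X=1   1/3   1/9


H(X,Y) = -Σ p(x,y) log₂ p(x,y)
  p(0,0)=1/3: -0.3333 × log₂(0.3333) = 0.5283
  p(0,1)=2/9: -0.2222 × log₂(0.2222) = 0.4822
  p(1,0)=1/3: -0.3333 × log₂(0.3333) = 0.5283
  p(1,1)=1/9: -0.1111 × log₂(0.1111) = 0.3522
H(X,Y) = 1.8911 bits


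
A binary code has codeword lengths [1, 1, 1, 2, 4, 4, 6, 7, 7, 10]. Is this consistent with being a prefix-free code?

Kraft inequality: Σ 2^(-l_i) ≤ 1 for prefix-free code
Calculating: 2^(-1) + 2^(-1) + 2^(-1) + 2^(-2) + 2^(-4) + 2^(-4) + 2^(-6) + 2^(-7) + 2^(-7) + 2^(-10)
= 0.5 + 0.5 + 0.5 + 0.25 + 0.0625 + 0.0625 + 0.015625 + 0.0078125 + 0.0078125 + 0.0009765625
= 1.9072
Since 1.9072 > 1, prefix-free code does not exist


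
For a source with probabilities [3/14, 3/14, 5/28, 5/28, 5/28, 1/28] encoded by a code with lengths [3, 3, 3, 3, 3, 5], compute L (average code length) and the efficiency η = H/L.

Average length L = Σ p_i × l_i = 3.0714 bits
Entropy H = 2.4556 bits
Efficiency η = H/L × 100% = 79.95%


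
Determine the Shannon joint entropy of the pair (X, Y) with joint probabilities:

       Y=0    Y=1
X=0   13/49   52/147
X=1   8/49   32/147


H(X,Y) = -Σ p(x,y) log₂ p(x,y)
  p(0,0)=13/49: -0.2653 × log₂(0.2653) = 0.5079
  p(0,1)=52/147: -0.3537 × log₂(0.3537) = 0.5303
  p(1,0)=8/49: -0.1633 × log₂(0.1633) = 0.4269
  p(1,1)=32/147: -0.2177 × log₂(0.2177) = 0.4788
H(X,Y) = 1.9439 bits


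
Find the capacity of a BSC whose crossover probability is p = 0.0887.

For BSC with error probability p:
C = 1 - H(p) where H(p) is binary entropy
H(0.0887) = -0.0887 × log₂(0.0887) - 0.9113 × log₂(0.9113)
H(p) = 0.4321
C = 1 - 0.4321 = 0.5679 bits/use


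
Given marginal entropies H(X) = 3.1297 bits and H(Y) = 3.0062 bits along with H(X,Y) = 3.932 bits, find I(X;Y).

I(X;Y) = H(X) + H(Y) - H(X,Y)
I(X;Y) = 3.1297 + 3.0062 - 3.932 = 2.2039 bits


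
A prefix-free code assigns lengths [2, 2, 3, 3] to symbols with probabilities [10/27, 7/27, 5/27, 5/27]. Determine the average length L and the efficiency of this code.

Average length L = Σ p_i × l_i = 2.3704 bits
Entropy H = 1.9367 bits
Efficiency η = H/L × 100% = 81.71%


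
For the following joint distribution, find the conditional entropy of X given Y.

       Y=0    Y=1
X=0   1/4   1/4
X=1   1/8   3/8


H(X|Y) = Σ_y p(y) H(X|Y=y)
  p(Y=0) = 3/8, H(X|Y=0) = 0.9183
  p(Y=1) = 5/8, H(X|Y=1) = 0.9710
H(X|Y) = 0.3750×0.9183 + 0.6250×0.9710 = 0.9512 bits


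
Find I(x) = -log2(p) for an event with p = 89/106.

Information content I(x) = -log₂(p(x))
I = -log₂(89/106) = -log₂(0.8396)
I = 0.2522 bits


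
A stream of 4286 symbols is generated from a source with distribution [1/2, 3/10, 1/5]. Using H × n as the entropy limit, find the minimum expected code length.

Entropy H = 1.4855 bits/symbol
Minimum bits = H × n = 1.4855 × 4286
= 6366.75 bits


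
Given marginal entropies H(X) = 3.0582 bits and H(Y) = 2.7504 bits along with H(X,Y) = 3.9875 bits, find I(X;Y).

I(X;Y) = H(X) + H(Y) - H(X,Y)
I(X;Y) = 3.0582 + 2.7504 - 3.9875 = 1.8211 bits


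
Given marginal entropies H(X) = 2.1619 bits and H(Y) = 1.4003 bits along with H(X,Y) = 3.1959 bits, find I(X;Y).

I(X;Y) = H(X) + H(Y) - H(X,Y)
I(X;Y) = 2.1619 + 1.4003 - 3.1959 = 0.3663 bits


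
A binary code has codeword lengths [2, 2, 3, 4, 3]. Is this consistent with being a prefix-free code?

Kraft inequality: Σ 2^(-l_i) ≤ 1 for prefix-free code
Calculating: 2^(-2) + 2^(-2) + 2^(-3) + 2^(-4) + 2^(-3)
= 0.25 + 0.25 + 0.125 + 0.0625 + 0.125
= 0.8125
Since 0.8125 ≤ 1, prefix-free code exists


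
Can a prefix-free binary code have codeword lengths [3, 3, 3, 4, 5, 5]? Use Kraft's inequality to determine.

Kraft inequality: Σ 2^(-l_i) ≤ 1 for prefix-free code
Calculating: 2^(-3) + 2^(-3) + 2^(-3) + 2^(-4) + 2^(-5) + 2^(-5)
= 0.125 + 0.125 + 0.125 + 0.0625 + 0.03125 + 0.03125
= 0.5000
Since 0.5000 ≤ 1, prefix-free code exists


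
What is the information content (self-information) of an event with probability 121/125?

Information content I(x) = -log₂(p(x))
I = -log₂(121/125) = -log₂(0.9680)
I = 0.0469 bits


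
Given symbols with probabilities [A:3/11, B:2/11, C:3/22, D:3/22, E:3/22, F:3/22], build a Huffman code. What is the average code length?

Huffman tree construction:
Combine smallest probabilities repeatedly
Resulting codes:
  A: 01 (length 2)
  B: 00 (length 2)
  C: 100 (length 3)
  D: 101 (length 3)
  E: 110 (length 3)
  F: 111 (length 3)
Average length = Σ p(s) × length(s) = 2.5455 bits


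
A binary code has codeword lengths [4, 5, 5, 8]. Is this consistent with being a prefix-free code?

Kraft inequality: Σ 2^(-l_i) ≤ 1 for prefix-free code
Calculating: 2^(-4) + 2^(-5) + 2^(-5) + 2^(-8)
= 0.0625 + 0.03125 + 0.03125 + 0.00390625
= 0.1289
Since 0.1289 ≤ 1, prefix-free code exists


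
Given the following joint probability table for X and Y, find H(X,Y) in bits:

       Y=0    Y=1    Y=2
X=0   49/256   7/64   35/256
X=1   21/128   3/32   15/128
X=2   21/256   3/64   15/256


H(X,Y) = -Σ p(x,y) log₂ p(x,y)
  p(0,0)=49/256: -0.1914 × log₂(0.1914) = 0.4566
  p(0,1)=7/64: -0.1094 × log₂(0.1094) = 0.3492
  p(0,2)=35/256: -0.1367 × log₂(0.1367) = 0.3925
  p(1,0)=21/128: -0.1641 × log₂(0.1641) = 0.4278
  p(1,1)=3/32: -0.0938 × log₂(0.0938) = 0.3202
  p(1,2)=15/128: -0.1172 × log₂(0.1172) = 0.3625
  p(2,0)=21/256: -0.0820 × log₂(0.0820) = 0.2959
  p(2,1)=3/64: -0.0469 × log₂(0.0469) = 0.2070
  p(2,2)=15/256: -0.0586 × log₂(0.0586) = 0.2398
H(X,Y) = 3.0514 bits


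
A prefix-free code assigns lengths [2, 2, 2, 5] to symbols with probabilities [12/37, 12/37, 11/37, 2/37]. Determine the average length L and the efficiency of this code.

Average length L = Σ p_i × l_i = 2.1622 bits
Entropy H = 1.8015 bits
Efficiency η = H/L × 100% = 83.32%


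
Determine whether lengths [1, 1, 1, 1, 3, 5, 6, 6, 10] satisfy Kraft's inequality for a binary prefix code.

Kraft inequality: Σ 2^(-l_i) ≤ 1 for prefix-free code
Calculating: 2^(-1) + 2^(-1) + 2^(-1) + 2^(-1) + 2^(-3) + 2^(-5) + 2^(-6) + 2^(-6) + 2^(-10)
= 0.5 + 0.5 + 0.5 + 0.5 + 0.125 + 0.03125 + 0.015625 + 0.015625 + 0.0009765625
= 2.1885
Since 2.1885 > 1, prefix-free code does not exist


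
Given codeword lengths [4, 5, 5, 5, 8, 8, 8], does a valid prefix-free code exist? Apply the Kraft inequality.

Kraft inequality: Σ 2^(-l_i) ≤ 1 for prefix-free code
Calculating: 2^(-4) + 2^(-5) + 2^(-5) + 2^(-5) + 2^(-8) + 2^(-8) + 2^(-8)
= 0.0625 + 0.03125 + 0.03125 + 0.03125 + 0.00390625 + 0.00390625 + 0.00390625
= 0.1680
Since 0.1680 ≤ 1, prefix-free code exists


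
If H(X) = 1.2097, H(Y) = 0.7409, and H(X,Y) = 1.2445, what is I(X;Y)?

I(X;Y) = H(X) + H(Y) - H(X,Y)
I(X;Y) = 1.2097 + 0.7409 - 1.2445 = 0.7061 bits


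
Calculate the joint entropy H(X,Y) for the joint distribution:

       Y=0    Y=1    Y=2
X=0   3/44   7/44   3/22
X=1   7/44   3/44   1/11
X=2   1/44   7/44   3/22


H(X,Y) = -Σ p(x,y) log₂ p(x,y)
  p(0,0)=3/44: -0.0682 × log₂(0.0682) = 0.2642
  p(0,1)=7/44: -0.1591 × log₂(0.1591) = 0.4219
  p(0,2)=3/22: -0.1364 × log₂(0.1364) = 0.3920
  p(1,0)=7/44: -0.1591 × log₂(0.1591) = 0.4219
  p(1,1)=3/44: -0.0682 × log₂(0.0682) = 0.2642
  p(1,2)=1/11: -0.0909 × log₂(0.0909) = 0.3145
  p(2,0)=1/44: -0.0227 × log₂(0.0227) = 0.1241
  p(2,1)=7/44: -0.1591 × log₂(0.1591) = 0.4219
  p(2,2)=3/22: -0.1364 × log₂(0.1364) = 0.3920
H(X,Y) = 3.0166 bits


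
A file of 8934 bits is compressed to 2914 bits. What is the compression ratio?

Compression ratio = Original / Compressed
= 8934 / 2914 = 3.07:1


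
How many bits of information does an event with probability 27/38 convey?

Information content I(x) = -log₂(p(x))
I = -log₂(27/38) = -log₂(0.7105)
I = 0.4930 bits


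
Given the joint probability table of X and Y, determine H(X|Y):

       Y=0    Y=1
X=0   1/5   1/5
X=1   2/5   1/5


H(X|Y) = Σ_y p(y) H(X|Y=y)
  p(Y=0) = 3/5, H(X|Y=0) = 0.9183
  p(Y=1) = 2/5, H(X|Y=1) = 1.0000
H(X|Y) = 0.6000×0.9183 + 0.4000×1.0000 = 0.9510 bits


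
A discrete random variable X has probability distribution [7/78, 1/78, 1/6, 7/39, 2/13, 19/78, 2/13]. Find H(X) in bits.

H(X) = -Σ p(x) log₂ p(x)
  -7/78 × log₂(7/78) = 0.3121
  -1/78 × log₂(1/78) = 0.0806
  -1/6 × log₂(1/6) = 0.4308
  -7/39 × log₂(7/39) = 0.4448
  -2/13 × log₂(2/13) = 0.4155
  -19/78 × log₂(19/78) = 0.4963
  -2/13 × log₂(2/13) = 0.4155
H(X) = 2.5955 bits


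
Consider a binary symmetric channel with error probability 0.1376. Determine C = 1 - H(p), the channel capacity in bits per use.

For BSC with error probability p:
C = 1 - H(p) where H(p) is binary entropy
H(0.1376) = -0.1376 × log₂(0.1376) - 0.8624 × log₂(0.8624)
H(p) = 0.5779
C = 1 - 0.5779 = 0.4221 bits/use


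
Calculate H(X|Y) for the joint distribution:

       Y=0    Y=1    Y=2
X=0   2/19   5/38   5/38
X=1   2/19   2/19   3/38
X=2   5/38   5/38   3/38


H(X|Y) = Σ_y p(y) H(X|Y=y)
  p(Y=0) = 13/38, H(X|Y=0) = 1.5766
  p(Y=1) = 7/19, H(X|Y=1) = 1.5774
  p(Y=2) = 11/38, H(X|Y=2) = 1.5395
H(X|Y) = 0.3421×1.5766 + 0.3684×1.5774 + 0.2895×1.5395 = 1.5662 bits


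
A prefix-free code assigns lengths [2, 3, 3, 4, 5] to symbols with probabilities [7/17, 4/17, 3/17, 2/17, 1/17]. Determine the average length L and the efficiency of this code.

Average length L = Σ p_i × l_i = 2.8235 bits
Entropy H = 2.0636 bits
Efficiency η = H/L × 100% = 73.08%


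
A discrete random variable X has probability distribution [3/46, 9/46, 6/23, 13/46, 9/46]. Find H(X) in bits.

H(X) = -Σ p(x) log₂ p(x)
  -3/46 × log₂(3/46) = 0.2569
  -9/46 × log₂(9/46) = 0.4605
  -6/23 × log₂(6/23) = 0.5057
  -13/46 × log₂(13/46) = 0.5152
  -9/46 × log₂(9/46) = 0.4605
H(X) = 2.1988 bits


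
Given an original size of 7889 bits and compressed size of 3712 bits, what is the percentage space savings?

Space savings = (1 - Compressed/Original) × 100%
= (1 - 3712/7889) × 100%
= 52.95%


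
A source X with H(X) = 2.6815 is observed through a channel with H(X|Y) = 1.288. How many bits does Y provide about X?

I(X;Y) = H(X) - H(X|Y)
I(X;Y) = 2.6815 - 1.288 = 1.3935 bits


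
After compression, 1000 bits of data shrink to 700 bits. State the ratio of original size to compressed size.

Compression ratio = Original / Compressed
= 1000 / 700 = 1.43:1


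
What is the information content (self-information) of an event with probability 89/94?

Information content I(x) = -log₂(p(x))
I = -log₂(89/94) = -log₂(0.9468)
I = 0.0789 bits


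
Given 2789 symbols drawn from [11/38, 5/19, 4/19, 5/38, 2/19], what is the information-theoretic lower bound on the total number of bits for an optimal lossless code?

Entropy H = 2.2247 bits/symbol
Minimum bits = H × n = 2.2247 × 2789
= 6204.69 bits


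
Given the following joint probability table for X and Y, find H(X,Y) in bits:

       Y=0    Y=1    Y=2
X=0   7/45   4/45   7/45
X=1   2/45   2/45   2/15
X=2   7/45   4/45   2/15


H(X,Y) = -Σ p(x,y) log₂ p(x,y)
  p(0,0)=7/45: -0.1556 × log₂(0.1556) = 0.4176
  p(0,1)=4/45: -0.0889 × log₂(0.0889) = 0.3104
  p(0,2)=7/45: -0.1556 × log₂(0.1556) = 0.4176
  p(1,0)=2/45: -0.0444 × log₂(0.0444) = 0.1996
  p(1,1)=2/45: -0.0444 × log₂(0.0444) = 0.1996
  p(1,2)=2/15: -0.1333 × log₂(0.1333) = 0.3876
  p(2,0)=7/45: -0.1556 × log₂(0.1556) = 0.4176
  p(2,1)=4/45: -0.0889 × log₂(0.0889) = 0.3104
  p(2,2)=2/15: -0.1333 × log₂(0.1333) = 0.3876
H(X,Y) = 3.0480 bits


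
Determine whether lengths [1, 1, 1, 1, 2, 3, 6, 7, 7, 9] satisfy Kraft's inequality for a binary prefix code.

Kraft inequality: Σ 2^(-l_i) ≤ 1 for prefix-free code
Calculating: 2^(-1) + 2^(-1) + 2^(-1) + 2^(-1) + 2^(-2) + 2^(-3) + 2^(-6) + 2^(-7) + 2^(-7) + 2^(-9)
= 0.5 + 0.5 + 0.5 + 0.5 + 0.25 + 0.125 + 0.015625 + 0.0078125 + 0.0078125 + 0.001953125
= 2.4082
Since 2.4082 > 1, prefix-free code does not exist


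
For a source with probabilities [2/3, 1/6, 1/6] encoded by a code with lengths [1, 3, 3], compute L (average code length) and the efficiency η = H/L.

Average length L = Σ p_i × l_i = 1.6667 bits
Entropy H = 1.2516 bits
Efficiency η = H/L × 100% = 75.10%


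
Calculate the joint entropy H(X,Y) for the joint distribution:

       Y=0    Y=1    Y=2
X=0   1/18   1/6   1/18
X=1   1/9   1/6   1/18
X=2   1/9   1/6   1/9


H(X,Y) = -Σ p(x,y) log₂ p(x,y)
  p(0,0)=1/18: -0.0556 × log₂(0.0556) = 0.2317
  p(0,1)=1/6: -0.1667 × log₂(0.1667) = 0.4308
  p(0,2)=1/18: -0.0556 × log₂(0.0556) = 0.2317
  p(1,0)=1/9: -0.1111 × log₂(0.1111) = 0.3522
  p(1,1)=1/6: -0.1667 × log₂(0.1667) = 0.4308
  p(1,2)=1/18: -0.0556 × log₂(0.0556) = 0.2317
  p(2,0)=1/9: -0.1111 × log₂(0.1111) = 0.3522
  p(2,1)=1/6: -0.1667 × log₂(0.1667) = 0.4308
  p(2,2)=1/9: -0.1111 × log₂(0.1111) = 0.3522
H(X,Y) = 3.0441 bits


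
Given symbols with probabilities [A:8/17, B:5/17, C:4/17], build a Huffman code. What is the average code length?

Huffman tree construction:
Combine smallest probabilities repeatedly
Resulting codes:
  A: 0 (length 1)
  B: 11 (length 2)
  C: 10 (length 2)
Average length = Σ p(s) × length(s) = 1.5294 bits


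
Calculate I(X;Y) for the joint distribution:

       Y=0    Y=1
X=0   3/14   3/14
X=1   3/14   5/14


H(X) = 0.9852, H(Y) = 0.9852, H(X,Y) = 1.9592
I(X;Y) = H(X) + H(Y) - H(X,Y) = 0.0113 bits


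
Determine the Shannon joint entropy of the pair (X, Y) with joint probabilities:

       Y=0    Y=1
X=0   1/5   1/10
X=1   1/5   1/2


H(X,Y) = -Σ p(x,y) log₂ p(x,y)
  p(0,0)=1/5: -0.2000 × log₂(0.2000) = 0.4644
  p(0,1)=1/10: -0.1000 × log₂(0.1000) = 0.3322
  p(1,0)=1/5: -0.2000 × log₂(0.2000) = 0.4644
  p(1,1)=1/2: -0.5000 × log₂(0.5000) = 0.5000
H(X,Y) = 1.7610 bits


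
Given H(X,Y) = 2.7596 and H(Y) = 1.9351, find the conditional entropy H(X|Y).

Chain rule: H(X,Y) = H(X|Y) + H(Y)
H(X|Y) = H(X,Y) - H(Y) = 2.7596 - 1.9351 = 0.8245 bits


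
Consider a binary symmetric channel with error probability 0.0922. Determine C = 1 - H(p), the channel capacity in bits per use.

For BSC with error probability p:
C = 1 - H(p) where H(p) is binary entropy
H(0.0922) = -0.0922 × log₂(0.0922) - 0.9078 × log₂(0.9078)
H(p) = 0.4438
C = 1 - 0.4438 = 0.5562 bits/use


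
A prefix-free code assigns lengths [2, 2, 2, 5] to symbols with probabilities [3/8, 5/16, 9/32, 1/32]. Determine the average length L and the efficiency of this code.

Average length L = Σ p_i × l_i = 2.0938 bits
Entropy H = 1.7260 bits
Efficiency η = H/L × 100% = 82.44%


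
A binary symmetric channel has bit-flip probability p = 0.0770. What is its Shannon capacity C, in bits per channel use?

For BSC with error probability p:
C = 1 - H(p) where H(p) is binary entropy
H(0.0770) = -0.0770 × log₂(0.0770) - 0.9230 × log₂(0.9230)
H(p) = 0.3915
C = 1 - 0.3915 = 0.6085 bits/use


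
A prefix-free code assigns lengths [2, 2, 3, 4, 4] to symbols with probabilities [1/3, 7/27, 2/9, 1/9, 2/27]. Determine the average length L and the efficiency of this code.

Average length L = Σ p_i × l_i = 2.5926 bits
Entropy H = 2.1458 bits
Efficiency η = H/L × 100% = 82.77%


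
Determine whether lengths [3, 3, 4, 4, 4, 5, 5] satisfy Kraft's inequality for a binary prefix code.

Kraft inequality: Σ 2^(-l_i) ≤ 1 for prefix-free code
Calculating: 2^(-3) + 2^(-3) + 2^(-4) + 2^(-4) + 2^(-4) + 2^(-5) + 2^(-5)
= 0.125 + 0.125 + 0.0625 + 0.0625 + 0.0625 + 0.03125 + 0.03125
= 0.5000
Since 0.5000 ≤ 1, prefix-free code exists


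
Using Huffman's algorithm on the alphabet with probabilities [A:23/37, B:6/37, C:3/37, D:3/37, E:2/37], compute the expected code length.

Huffman tree construction:
Combine smallest probabilities repeatedly
Resulting codes:
  A: 1 (length 1)
  B: 00 (length 2)
  C: 0111 (length 4)
  D: 010 (length 3)
  E: 0110 (length 4)
Average length = Σ p(s) × length(s) = 1.7297 bits


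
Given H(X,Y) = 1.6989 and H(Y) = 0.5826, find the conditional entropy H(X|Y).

Chain rule: H(X,Y) = H(X|Y) + H(Y)
H(X|Y) = H(X,Y) - H(Y) = 1.6989 - 0.5826 = 1.1163 bits


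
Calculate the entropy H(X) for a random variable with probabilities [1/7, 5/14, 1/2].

H(X) = -Σ p(x) log₂ p(x)
  -1/7 × log₂(1/7) = 0.4011
  -5/14 × log₂(5/14) = 0.5305
  -1/2 × log₂(1/2) = 0.5000
H(X) = 1.4316 bits


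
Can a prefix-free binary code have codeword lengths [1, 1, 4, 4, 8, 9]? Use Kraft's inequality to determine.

Kraft inequality: Σ 2^(-l_i) ≤ 1 for prefix-free code
Calculating: 2^(-1) + 2^(-1) + 2^(-4) + 2^(-4) + 2^(-8) + 2^(-9)
= 0.5 + 0.5 + 0.0625 + 0.0625 + 0.00390625 + 0.001953125
= 1.1309
Since 1.1309 > 1, prefix-free code does not exist


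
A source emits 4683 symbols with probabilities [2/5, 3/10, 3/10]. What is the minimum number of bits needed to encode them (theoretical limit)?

Entropy H = 1.5710 bits/symbol
Minimum bits = H × n = 1.5710 × 4683
= 7356.76 bits


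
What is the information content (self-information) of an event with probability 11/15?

Information content I(x) = -log₂(p(x))
I = -log₂(11/15) = -log₂(0.7333)
I = 0.4475 bits


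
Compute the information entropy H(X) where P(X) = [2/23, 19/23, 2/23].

H(X) = -Σ p(x) log₂ p(x)
  -2/23 × log₂(2/23) = 0.3064
  -19/23 × log₂(19/23) = 0.2277
  -2/23 × log₂(2/23) = 0.3064
H(X) = 0.8405 bits


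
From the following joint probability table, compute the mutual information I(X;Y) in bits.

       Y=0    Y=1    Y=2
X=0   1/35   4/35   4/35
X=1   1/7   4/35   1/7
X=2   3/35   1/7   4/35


H(X) = 1.5621, H(Y) = 1.5653, H(X,Y) = 3.0840
I(X;Y) = H(X) + H(Y) - H(X,Y) = 0.0433 bits


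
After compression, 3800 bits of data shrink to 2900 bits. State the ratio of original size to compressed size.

Compression ratio = Original / Compressed
= 3800 / 2900 = 1.31:1


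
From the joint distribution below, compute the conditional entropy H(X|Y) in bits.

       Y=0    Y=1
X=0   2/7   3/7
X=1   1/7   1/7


H(X|Y) = Σ_y p(y) H(X|Y=y)
  p(Y=0) = 3/7, H(X|Y=0) = 0.9183
  p(Y=1) = 4/7, H(X|Y=1) = 0.8113
H(X|Y) = 0.4286×0.9183 + 0.5714×0.8113 = 0.8571 bits


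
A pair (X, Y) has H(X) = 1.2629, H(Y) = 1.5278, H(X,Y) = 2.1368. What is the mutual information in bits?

I(X;Y) = H(X) + H(Y) - H(X,Y)
I(X;Y) = 1.2629 + 1.5278 - 2.1368 = 0.6539 bits


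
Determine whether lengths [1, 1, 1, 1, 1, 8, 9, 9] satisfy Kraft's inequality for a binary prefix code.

Kraft inequality: Σ 2^(-l_i) ≤ 1 for prefix-free code
Calculating: 2^(-1) + 2^(-1) + 2^(-1) + 2^(-1) + 2^(-1) + 2^(-8) + 2^(-9) + 2^(-9)
= 0.5 + 0.5 + 0.5 + 0.5 + 0.5 + 0.00390625 + 0.001953125 + 0.001953125
= 2.5078
Since 2.5078 > 1, prefix-free code does not exist


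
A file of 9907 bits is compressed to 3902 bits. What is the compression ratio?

Compression ratio = Original / Compressed
= 9907 / 3902 = 2.54:1


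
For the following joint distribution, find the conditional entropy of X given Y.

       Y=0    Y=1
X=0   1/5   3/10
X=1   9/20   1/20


H(X|Y) = Σ_y p(y) H(X|Y=y)
  p(Y=0) = 13/20, H(X|Y=0) = 0.8905
  p(Y=1) = 7/20, H(X|Y=1) = 0.5917
H(X|Y) = 0.6500×0.8905 + 0.3500×0.5917 = 0.7859 bits


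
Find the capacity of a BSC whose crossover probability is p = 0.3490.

For BSC with error probability p:
C = 1 - H(p) where H(p) is binary entropy
H(0.3490) = -0.3490 × log₂(0.3490) - 0.6510 × log₂(0.6510)
H(p) = 0.9332
C = 1 - 0.9332 = 0.0668 bits/use


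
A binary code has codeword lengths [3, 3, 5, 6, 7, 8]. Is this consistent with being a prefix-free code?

Kraft inequality: Σ 2^(-l_i) ≤ 1 for prefix-free code
Calculating: 2^(-3) + 2^(-3) + 2^(-5) + 2^(-6) + 2^(-7) + 2^(-8)
= 0.125 + 0.125 + 0.03125 + 0.015625 + 0.0078125 + 0.00390625
= 0.3086
Since 0.3086 ≤ 1, prefix-free code exists


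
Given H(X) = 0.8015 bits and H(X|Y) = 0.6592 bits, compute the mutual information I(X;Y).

I(X;Y) = H(X) - H(X|Y)
I(X;Y) = 0.8015 - 0.6592 = 0.1423 bits


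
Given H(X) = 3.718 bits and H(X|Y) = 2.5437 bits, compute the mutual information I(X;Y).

I(X;Y) = H(X) - H(X|Y)
I(X;Y) = 3.718 - 2.5437 = 1.1743 bits


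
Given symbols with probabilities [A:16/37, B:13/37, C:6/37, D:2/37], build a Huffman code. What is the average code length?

Huffman tree construction:
Combine smallest probabilities repeatedly
Resulting codes:
  A: 0 (length 1)
  B: 11 (length 2)
  C: 101 (length 3)
  D: 100 (length 3)
Average length = Σ p(s) × length(s) = 1.7838 bits


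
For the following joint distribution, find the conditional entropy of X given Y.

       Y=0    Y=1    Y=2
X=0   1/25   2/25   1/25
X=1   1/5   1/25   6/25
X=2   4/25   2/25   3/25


H(X|Y) = Σ_y p(y) H(X|Y=y)
  p(Y=0) = 2/5, H(X|Y=0) = 1.3610
  p(Y=1) = 1/5, H(X|Y=1) = 1.5219
  p(Y=2) = 2/5, H(X|Y=2) = 1.2955
H(X|Y) = 0.4000×1.3610 + 0.2000×1.5219 + 0.4000×1.2955 = 1.3670 bits


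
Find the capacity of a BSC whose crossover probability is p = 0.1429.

For BSC with error probability p:
C = 1 - H(p) where H(p) is binary entropy
H(0.1429) = -0.1429 × log₂(0.1429) - 0.8571 × log₂(0.8571)
H(p) = 0.5918
C = 1 - 0.5918 = 0.4082 bits/use


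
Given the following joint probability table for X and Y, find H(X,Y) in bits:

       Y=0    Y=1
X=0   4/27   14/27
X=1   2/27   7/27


H(X,Y) = -Σ p(x,y) log₂ p(x,y)
  p(0,0)=4/27: -0.1481 × log₂(0.1481) = 0.4081
  p(0,1)=14/27: -0.5185 × log₂(0.5185) = 0.4913
  p(1,0)=2/27: -0.0741 × log₂(0.0741) = 0.2781
  p(1,1)=7/27: -0.2593 × log₂(0.2593) = 0.5049
H(X,Y) = 1.6825 bits


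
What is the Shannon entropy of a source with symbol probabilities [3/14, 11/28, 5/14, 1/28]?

H(X) = -Σ p(x) log₂ p(x)
  -3/14 × log₂(3/14) = 0.4762
  -11/28 × log₂(11/28) = 0.5295
  -5/14 × log₂(5/14) = 0.5305
  -1/28 × log₂(1/28) = 0.1717
H(X) = 1.7080 bits


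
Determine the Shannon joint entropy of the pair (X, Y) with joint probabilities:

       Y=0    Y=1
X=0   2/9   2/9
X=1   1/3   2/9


H(X,Y) = -Σ p(x,y) log₂ p(x,y)
  p(0,0)=2/9: -0.2222 × log₂(0.2222) = 0.4822
  p(0,1)=2/9: -0.2222 × log₂(0.2222) = 0.4822
  p(1,0)=1/3: -0.3333 × log₂(0.3333) = 0.5283
  p(1,1)=2/9: -0.2222 × log₂(0.2222) = 0.4822
H(X,Y) = 1.9749 bits


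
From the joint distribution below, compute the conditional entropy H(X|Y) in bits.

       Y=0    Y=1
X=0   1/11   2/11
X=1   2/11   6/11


H(X|Y) = Σ_y p(y) H(X|Y=y)
  p(Y=0) = 3/11, H(X|Y=0) = 0.9183
  p(Y=1) = 8/11, H(X|Y=1) = 0.8113
H(X|Y) = 0.2727×0.9183 + 0.7273×0.8113 = 0.8405 bits


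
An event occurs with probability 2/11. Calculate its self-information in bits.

Information content I(x) = -log₂(p(x))
I = -log₂(2/11) = -log₂(0.1818)
I = 2.4594 bits


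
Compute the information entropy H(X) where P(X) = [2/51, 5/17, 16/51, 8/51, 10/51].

H(X) = -Σ p(x) log₂ p(x)
  -2/51 × log₂(2/51) = 0.1832
  -5/17 × log₂(5/17) = 0.5193
  -16/51 × log₂(16/51) = 0.5247
  -8/51 × log₂(8/51) = 0.4192
  -10/51 × log₂(10/51) = 0.4609
H(X) = 2.1073 bits


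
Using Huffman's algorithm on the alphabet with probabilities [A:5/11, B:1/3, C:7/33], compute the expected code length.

Huffman tree construction:
Combine smallest probabilities repeatedly
Resulting codes:
  A: 0 (length 1)
  B: 11 (length 2)
  C: 10 (length 2)
Average length = Σ p(s) × length(s) = 1.5455 bits


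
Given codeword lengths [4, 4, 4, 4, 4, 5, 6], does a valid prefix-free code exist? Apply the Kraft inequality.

Kraft inequality: Σ 2^(-l_i) ≤ 1 for prefix-free code
Calculating: 2^(-4) + 2^(-4) + 2^(-4) + 2^(-4) + 2^(-4) + 2^(-5) + 2^(-6)
= 0.0625 + 0.0625 + 0.0625 + 0.0625 + 0.0625 + 0.03125 + 0.015625
= 0.3594
Since 0.3594 ≤ 1, prefix-free code exists


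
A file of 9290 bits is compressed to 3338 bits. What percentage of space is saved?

Space savings = (1 - Compressed/Original) × 100%
= (1 - 3338/9290) × 100%
= 64.07%


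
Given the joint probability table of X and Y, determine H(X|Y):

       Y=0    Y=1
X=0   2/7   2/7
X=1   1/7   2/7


H(X|Y) = Σ_y p(y) H(X|Y=y)
  p(Y=0) = 3/7, H(X|Y=0) = 0.9183
  p(Y=1) = 4/7, H(X|Y=1) = 1.0000
H(X|Y) = 0.4286×0.9183 + 0.5714×1.0000 = 0.9650 bits


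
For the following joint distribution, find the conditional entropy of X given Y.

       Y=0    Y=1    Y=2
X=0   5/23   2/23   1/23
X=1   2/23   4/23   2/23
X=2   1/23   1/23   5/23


H(X|Y) = Σ_y p(y) H(X|Y=y)
  p(Y=0) = 8/23, H(X|Y=0) = 1.2988
  p(Y=1) = 7/23, H(X|Y=1) = 1.3788
  p(Y=2) = 8/23, H(X|Y=2) = 1.2988
H(X|Y) = 0.3478×1.2988 + 0.3043×1.3788 + 0.3478×1.2988 = 1.3231 bits


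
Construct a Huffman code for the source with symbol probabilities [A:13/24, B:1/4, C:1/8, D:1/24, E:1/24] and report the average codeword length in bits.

Huffman tree construction:
Combine smallest probabilities repeatedly
Resulting codes:
  A: 1 (length 1)
  B: 01 (length 2)
  C: 001 (length 3)
  D: 0000 (length 4)
  E: 0001 (length 4)
Average length = Σ p(s) × length(s) = 1.7500 bits


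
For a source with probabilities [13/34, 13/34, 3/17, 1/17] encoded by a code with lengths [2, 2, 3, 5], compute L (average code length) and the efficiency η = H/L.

Average length L = Σ p_i × l_i = 2.3529 bits
Entropy H = 1.7427 bits
Efficiency η = H/L × 100% = 74.07%


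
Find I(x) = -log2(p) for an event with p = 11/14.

Information content I(x) = -log₂(p(x))
I = -log₂(11/14) = -log₂(0.7857)
I = 0.3479 bits


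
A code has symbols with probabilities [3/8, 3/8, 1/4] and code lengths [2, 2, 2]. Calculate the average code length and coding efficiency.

Average length L = Σ p_i × l_i = 2.0000 bits
Entropy H = 1.5613 bits
Efficiency η = H/L × 100% = 78.06%


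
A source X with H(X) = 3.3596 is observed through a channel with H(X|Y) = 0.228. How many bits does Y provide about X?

I(X;Y) = H(X) - H(X|Y)
I(X;Y) = 3.3596 - 0.228 = 3.1316 bits


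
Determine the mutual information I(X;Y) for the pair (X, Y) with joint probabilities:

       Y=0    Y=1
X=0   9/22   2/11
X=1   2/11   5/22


H(X) = 0.9760, H(Y) = 0.9760, H(X,Y) = 1.9077
I(X;Y) = H(X) + H(Y) - H(X,Y) = 0.0444 bits


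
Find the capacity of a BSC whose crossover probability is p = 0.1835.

For BSC with error probability p:
C = 1 - H(p) where H(p) is binary entropy
H(0.1835) = -0.1835 × log₂(0.1835) - 0.8165 × log₂(0.8165)
H(p) = 0.6877
C = 1 - 0.6877 = 0.3123 bits/use


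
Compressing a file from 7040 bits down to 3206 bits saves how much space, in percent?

Space savings = (1 - Compressed/Original) × 100%
= (1 - 3206/7040) × 100%
= 54.46%


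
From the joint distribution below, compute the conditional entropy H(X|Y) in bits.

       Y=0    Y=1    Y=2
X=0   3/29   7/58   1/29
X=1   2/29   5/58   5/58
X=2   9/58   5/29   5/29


H(X|Y) = Σ_y p(y) H(X|Y=y)
  p(Y=0) = 19/58, H(X|Y=0) = 1.5090
  p(Y=1) = 11/29, H(X|Y=1) = 1.5285
  p(Y=2) = 17/58, H(X|Y=2) = 1.3328
H(X|Y) = 0.3276×1.5090 + 0.3793×1.5285 + 0.2931×1.3328 = 1.4648 bits


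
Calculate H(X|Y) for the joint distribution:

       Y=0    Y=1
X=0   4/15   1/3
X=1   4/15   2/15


H(X|Y) = Σ_y p(y) H(X|Y=y)
  p(Y=0) = 8/15, H(X|Y=0) = 1.0000
  p(Y=1) = 7/15, H(X|Y=1) = 0.8631
H(X|Y) = 0.5333×1.0000 + 0.4667×0.8631 = 0.9361 bits


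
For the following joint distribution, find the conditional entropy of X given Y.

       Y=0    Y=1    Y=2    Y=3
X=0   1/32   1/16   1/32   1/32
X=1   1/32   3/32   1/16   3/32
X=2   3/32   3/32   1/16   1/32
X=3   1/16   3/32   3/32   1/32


H(X|Y) = Σ_y p(y) H(X|Y=y)
  p(Y=0) = 7/32, H(X|Y=0) = 1.8424
  p(Y=1) = 11/32, H(X|Y=1) = 1.9808
  p(Y=2) = 1/4, H(X|Y=2) = 1.9056
  p(Y=3) = 3/16, H(X|Y=3) = 1.7925
H(X|Y) = 0.2188×1.8424 + 0.3438×1.9808 + 0.2500×1.9056 + 0.1875×1.7925 = 1.8964 bits


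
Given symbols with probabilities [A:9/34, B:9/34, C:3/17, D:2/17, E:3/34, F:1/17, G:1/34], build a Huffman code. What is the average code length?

Huffman tree construction:
Combine smallest probabilities repeatedly
Resulting codes:
  A: 01 (length 2)
  B: 10 (length 2)
  C: 111 (length 3)
  D: 110 (length 3)
  E: 000 (length 3)
  F: 0011 (length 4)
  G: 0010 (length 4)
Average length = Σ p(s) × length(s) = 2.5588 bits


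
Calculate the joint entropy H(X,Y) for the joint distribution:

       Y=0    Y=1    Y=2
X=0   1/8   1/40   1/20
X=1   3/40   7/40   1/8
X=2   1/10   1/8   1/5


H(X,Y) = -Σ p(x,y) log₂ p(x,y)
  p(0,0)=1/8: -0.1250 × log₂(0.1250) = 0.3750
  p(0,1)=1/40: -0.0250 × log₂(0.0250) = 0.1330
  p(0,2)=1/20: -0.0500 × log₂(0.0500) = 0.2161
  p(1,0)=3/40: -0.0750 × log₂(0.0750) = 0.2803
  p(1,1)=7/40: -0.1750 × log₂(0.1750) = 0.4401
  p(1,2)=1/8: -0.1250 × log₂(0.1250) = 0.3750
  p(2,0)=1/10: -0.1000 × log₂(0.1000) = 0.3322
  p(2,1)=1/8: -0.1250 × log₂(0.1250) = 0.3750
  p(2,2)=1/5: -0.2000 × log₂(0.2000) = 0.4644
H(X,Y) = 2.9910 bits


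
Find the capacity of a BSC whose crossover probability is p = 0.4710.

For BSC with error probability p:
C = 1 - H(p) where H(p) is binary entropy
H(0.4710) = -0.4710 × log₂(0.4710) - 0.5290 × log₂(0.5290)
H(p) = 0.9976
C = 1 - 0.9976 = 0.0024 bits/use


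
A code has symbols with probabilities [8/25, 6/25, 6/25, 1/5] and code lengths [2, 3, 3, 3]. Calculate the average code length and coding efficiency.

Average length L = Σ p_i × l_i = 2.6800 bits
Entropy H = 1.9787 bits
Efficiency η = H/L × 100% = 73.83%


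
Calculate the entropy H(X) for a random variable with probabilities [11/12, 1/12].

H(X) = -Σ p(x) log₂ p(x)
  -11/12 × log₂(11/12) = 0.1151
  -1/12 × log₂(1/12) = 0.2987
H(X) = 0.4138 bits


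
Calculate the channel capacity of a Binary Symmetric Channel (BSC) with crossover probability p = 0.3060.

For BSC with error probability p:
C = 1 - H(p) where H(p) is binary entropy
H(0.3060) = -0.3060 × log₂(0.3060) - 0.6940 × log₂(0.6940)
H(p) = 0.8885
C = 1 - 0.8885 = 0.1115 bits/use


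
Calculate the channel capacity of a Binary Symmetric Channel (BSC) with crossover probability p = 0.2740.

For BSC with error probability p:
C = 1 - H(p) where H(p) is binary entropy
H(0.2740) = -0.2740 × log₂(0.2740) - 0.7260 × log₂(0.7260)
H(p) = 0.8471
C = 1 - 0.8471 = 0.1529 bits/use


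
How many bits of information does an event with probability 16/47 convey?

Information content I(x) = -log₂(p(x))
I = -log₂(16/47) = -log₂(0.3404)
I = 1.5546 bits


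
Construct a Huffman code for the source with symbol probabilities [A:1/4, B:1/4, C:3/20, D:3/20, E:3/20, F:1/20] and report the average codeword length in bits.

Huffman tree construction:
Combine smallest probabilities repeatedly
Resulting codes:
  A: 01 (length 2)
  B: 10 (length 2)
  C: 001 (length 3)
  D: 110 (length 3)
  E: 111 (length 3)
  F: 000 (length 3)
Average length = Σ p(s) × length(s) = 2.5000 bits


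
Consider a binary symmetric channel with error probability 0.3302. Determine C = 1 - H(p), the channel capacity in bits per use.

For BSC with error probability p:
C = 1 - H(p) where H(p) is binary entropy
H(0.3302) = -0.3302 × log₂(0.3302) - 0.6698 × log₂(0.6698)
H(p) = 0.9151
C = 1 - 0.9151 = 0.0849 bits/use


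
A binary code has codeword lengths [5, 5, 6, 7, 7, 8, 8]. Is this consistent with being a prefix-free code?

Kraft inequality: Σ 2^(-l_i) ≤ 1 for prefix-free code
Calculating: 2^(-5) + 2^(-5) + 2^(-6) + 2^(-7) + 2^(-7) + 2^(-8) + 2^(-8)
= 0.03125 + 0.03125 + 0.015625 + 0.0078125 + 0.0078125 + 0.00390625 + 0.00390625
= 0.1016
Since 0.1016 ≤ 1, prefix-free code exists


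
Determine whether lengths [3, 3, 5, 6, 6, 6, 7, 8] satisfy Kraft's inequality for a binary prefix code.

Kraft inequality: Σ 2^(-l_i) ≤ 1 for prefix-free code
Calculating: 2^(-3) + 2^(-3) + 2^(-5) + 2^(-6) + 2^(-6) + 2^(-6) + 2^(-7) + 2^(-8)
= 0.125 + 0.125 + 0.03125 + 0.015625 + 0.015625 + 0.015625 + 0.0078125 + 0.00390625
= 0.3398
Since 0.3398 ≤ 1, prefix-free code exists


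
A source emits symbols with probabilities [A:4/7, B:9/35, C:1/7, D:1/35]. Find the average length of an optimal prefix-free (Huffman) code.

Huffman tree construction:
Combine smallest probabilities repeatedly
Resulting codes:
  A: 1 (length 1)
  B: 01 (length 2)
  C: 001 (length 3)
  D: 000 (length 3)
Average length = Σ p(s) × length(s) = 1.6000 bits


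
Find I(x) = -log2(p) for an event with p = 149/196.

Information content I(x) = -log₂(p(x))
I = -log₂(149/196) = -log₂(0.7602)
I = 0.3955 bits


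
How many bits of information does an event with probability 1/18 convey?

Information content I(x) = -log₂(p(x))
I = -log₂(1/18) = -log₂(0.0556)
I = 4.1699 bits


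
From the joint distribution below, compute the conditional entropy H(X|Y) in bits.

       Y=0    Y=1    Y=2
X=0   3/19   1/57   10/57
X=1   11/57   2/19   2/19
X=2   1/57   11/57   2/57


H(X|Y) = Σ_y p(y) H(X|Y=y)
  p(Y=0) = 7/19, H(X|Y=0) = 1.2217
  p(Y=1) = 6/19, H(X|Y=1) = 1.1942
  p(Y=2) = 6/19, H(X|Y=2) = 1.3516
H(X|Y) = 0.3684×1.2217 + 0.3158×1.1942 + 0.3158×1.3516 = 1.2540 bits
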